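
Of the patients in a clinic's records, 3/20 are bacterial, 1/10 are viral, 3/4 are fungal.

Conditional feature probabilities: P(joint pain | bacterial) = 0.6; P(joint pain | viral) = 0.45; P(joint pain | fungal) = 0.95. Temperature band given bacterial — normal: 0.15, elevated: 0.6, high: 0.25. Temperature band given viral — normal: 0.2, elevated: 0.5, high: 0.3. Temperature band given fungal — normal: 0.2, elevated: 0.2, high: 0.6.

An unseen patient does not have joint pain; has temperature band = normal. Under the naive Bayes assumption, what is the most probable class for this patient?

bacterial: 0.15 × (1−0.6) × 0.15 = 0.009
viral: 0.1 × (1−0.45) × 0.2 = 0.011
fungal: 0.75 × (1−0.95) × 0.2 = 0.0075
Highest score → viral.

viral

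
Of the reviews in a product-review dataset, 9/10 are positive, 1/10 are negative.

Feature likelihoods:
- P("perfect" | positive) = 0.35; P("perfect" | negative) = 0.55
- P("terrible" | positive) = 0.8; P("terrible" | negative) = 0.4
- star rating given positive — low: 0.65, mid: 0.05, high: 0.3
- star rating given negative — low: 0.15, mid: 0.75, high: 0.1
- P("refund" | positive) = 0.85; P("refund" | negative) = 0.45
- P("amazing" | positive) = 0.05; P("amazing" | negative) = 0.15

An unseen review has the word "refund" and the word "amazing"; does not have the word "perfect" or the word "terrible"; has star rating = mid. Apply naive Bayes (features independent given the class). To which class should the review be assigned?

positive: 0.9 × (1−0.35) × (1−0.8) × 0.05 × 0.85 × 0.05 = 0.000248625
negative: 0.1 × (1−0.55) × (1−0.4) × 0.75 × 0.45 × 0.15 = 0.001366875
Highest score → negative.

negative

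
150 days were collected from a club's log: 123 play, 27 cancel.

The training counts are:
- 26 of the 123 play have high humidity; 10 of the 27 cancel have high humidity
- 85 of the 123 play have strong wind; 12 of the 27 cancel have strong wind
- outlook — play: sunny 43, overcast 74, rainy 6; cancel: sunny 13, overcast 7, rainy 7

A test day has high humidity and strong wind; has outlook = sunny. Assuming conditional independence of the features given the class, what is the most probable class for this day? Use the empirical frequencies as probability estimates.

play

play: (123/150) × (26/123) × (85/123) × (43/123) ≈ 0.0418754
cancel: (27/150) × (10/27) × (12/27) × (13/27) ≈ 0.0142661
Highest score → play.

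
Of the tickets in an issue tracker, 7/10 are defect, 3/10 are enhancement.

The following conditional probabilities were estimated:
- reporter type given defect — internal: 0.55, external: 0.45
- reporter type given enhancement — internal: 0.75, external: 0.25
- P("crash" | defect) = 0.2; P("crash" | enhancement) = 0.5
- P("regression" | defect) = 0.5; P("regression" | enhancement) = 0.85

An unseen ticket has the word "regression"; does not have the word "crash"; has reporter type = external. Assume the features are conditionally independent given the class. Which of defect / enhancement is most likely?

defect

defect: 0.7 × 0.45 × (1−0.2) × 0.5 = 0.126
enhancement: 0.3 × 0.25 × (1−0.5) × 0.85 = 0.031875
Highest score → defect.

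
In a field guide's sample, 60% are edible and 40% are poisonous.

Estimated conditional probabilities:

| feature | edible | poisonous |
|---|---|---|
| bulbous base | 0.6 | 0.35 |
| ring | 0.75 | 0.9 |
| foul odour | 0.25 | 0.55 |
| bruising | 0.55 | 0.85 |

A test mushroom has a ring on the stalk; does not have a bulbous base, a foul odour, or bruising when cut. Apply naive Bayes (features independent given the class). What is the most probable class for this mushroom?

edible

edible: 0.6 × (1−0.6) × 0.75 × (1−0.25) × (1−0.55) = 0.06075
poisonous: 0.4 × (1−0.35) × 0.9 × (1−0.55) × (1−0.85) = 0.015795
Highest score → edible.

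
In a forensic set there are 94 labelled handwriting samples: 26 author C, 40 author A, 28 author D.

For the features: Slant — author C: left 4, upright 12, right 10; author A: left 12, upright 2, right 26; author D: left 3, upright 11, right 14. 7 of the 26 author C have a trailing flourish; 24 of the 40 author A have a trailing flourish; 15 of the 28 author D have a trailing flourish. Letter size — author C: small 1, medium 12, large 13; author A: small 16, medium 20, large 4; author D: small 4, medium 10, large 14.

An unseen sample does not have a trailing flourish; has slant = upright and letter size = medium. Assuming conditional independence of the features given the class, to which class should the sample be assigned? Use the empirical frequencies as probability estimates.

author C: (26/94) × (12/26) × (19/26) × (12/26) ≈ 0.0430568
author A: (40/94) × (2/40) × (16/40) × (20/40) ≈ 0.00425532
author D: (28/94) × (11/28) × (13/28) × (10/28) ≈ 0.019404
Highest score → author C.

author C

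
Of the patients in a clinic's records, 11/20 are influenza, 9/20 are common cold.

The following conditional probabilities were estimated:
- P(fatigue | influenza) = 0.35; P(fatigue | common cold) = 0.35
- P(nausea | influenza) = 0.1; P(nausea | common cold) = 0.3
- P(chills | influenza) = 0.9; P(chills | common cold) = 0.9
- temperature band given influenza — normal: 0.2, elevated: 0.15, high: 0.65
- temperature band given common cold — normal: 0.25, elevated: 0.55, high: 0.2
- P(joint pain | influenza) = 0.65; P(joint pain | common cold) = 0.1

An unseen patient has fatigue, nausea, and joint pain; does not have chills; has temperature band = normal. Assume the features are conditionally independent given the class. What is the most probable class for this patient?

influenza

influenza: 0.55 × 0.35 × 0.1 × (1−0.9) × 0.2 × 0.65 = 0.00025025
common cold: 0.45 × 0.35 × 0.3 × (1−0.9) × 0.25 × 0.1 = 0.000118125
Highest score → influenza.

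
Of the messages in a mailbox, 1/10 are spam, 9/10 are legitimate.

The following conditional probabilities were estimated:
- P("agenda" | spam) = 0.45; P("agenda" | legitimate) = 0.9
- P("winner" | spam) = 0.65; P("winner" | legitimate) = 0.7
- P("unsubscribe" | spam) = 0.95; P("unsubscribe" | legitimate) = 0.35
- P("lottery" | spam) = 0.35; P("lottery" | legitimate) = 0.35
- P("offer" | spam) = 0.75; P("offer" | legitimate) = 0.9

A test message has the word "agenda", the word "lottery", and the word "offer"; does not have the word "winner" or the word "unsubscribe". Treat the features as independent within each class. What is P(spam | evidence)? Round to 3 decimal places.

0.004

spam: 0.1 × 0.45 × (1−0.65) × (1−0.95) × 0.35 × 0.75 = 0.00020671875
legitimate: 0.9 × 0.9 × (1−0.7) × (1−0.35) × 0.35 × 0.9 = 0.04975425
P(spam | x) = 0.00020671875 / 0.04996096875 ≈ 0.004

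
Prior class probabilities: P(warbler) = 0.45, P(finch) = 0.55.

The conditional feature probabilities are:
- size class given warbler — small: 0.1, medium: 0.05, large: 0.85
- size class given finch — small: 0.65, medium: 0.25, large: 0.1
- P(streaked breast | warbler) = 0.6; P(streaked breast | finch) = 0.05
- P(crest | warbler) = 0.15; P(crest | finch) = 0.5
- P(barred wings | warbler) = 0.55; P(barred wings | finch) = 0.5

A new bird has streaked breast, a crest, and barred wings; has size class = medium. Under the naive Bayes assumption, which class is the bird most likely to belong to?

finch

warbler: 0.45 × 0.05 × 0.6 × 0.15 × 0.55 = 0.00111375
finch: 0.55 × 0.25 × 0.05 × 0.5 × 0.5 = 0.00171875
Highest score → finch.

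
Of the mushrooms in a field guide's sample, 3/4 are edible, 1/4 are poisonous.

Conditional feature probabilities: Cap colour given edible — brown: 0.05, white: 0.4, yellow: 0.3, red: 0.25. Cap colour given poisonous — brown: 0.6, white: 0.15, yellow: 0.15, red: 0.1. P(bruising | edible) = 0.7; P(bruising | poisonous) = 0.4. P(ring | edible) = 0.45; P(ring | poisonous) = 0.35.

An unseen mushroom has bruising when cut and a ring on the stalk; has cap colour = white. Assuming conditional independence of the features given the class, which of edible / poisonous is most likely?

edible

edible: 0.75 × 0.4 × 0.7 × 0.45 = 0.0945
poisonous: 0.25 × 0.15 × 0.4 × 0.35 = 0.00525
Highest score → edible.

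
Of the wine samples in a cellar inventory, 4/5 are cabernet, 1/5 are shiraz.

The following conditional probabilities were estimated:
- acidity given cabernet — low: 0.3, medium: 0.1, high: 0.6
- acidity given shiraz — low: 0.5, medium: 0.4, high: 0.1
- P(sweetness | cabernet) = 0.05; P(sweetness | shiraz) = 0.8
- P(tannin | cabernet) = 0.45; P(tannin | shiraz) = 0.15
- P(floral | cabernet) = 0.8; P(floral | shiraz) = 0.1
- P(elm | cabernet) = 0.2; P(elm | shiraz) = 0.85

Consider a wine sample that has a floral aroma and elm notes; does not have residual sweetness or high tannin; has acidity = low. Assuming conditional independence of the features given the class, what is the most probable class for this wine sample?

cabernet: 0.8 × 0.3 × (1−0.05) × (1−0.45) × 0.8 × 0.2 = 0.020064
shiraz: 0.2 × 0.5 × (1−0.8) × (1−0.15) × 0.1 × 0.85 = 0.001445
Highest score → cabernet.

cabernet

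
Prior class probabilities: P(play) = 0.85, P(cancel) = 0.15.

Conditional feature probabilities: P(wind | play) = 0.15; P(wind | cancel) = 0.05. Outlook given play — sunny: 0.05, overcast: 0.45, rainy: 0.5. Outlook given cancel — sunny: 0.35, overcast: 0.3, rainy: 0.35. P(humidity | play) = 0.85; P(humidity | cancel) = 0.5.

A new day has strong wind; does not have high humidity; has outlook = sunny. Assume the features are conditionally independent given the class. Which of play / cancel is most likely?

play: 0.85 × 0.15 × 0.05 × (1−0.85) = 0.00095625
cancel: 0.15 × 0.05 × 0.35 × (1−0.5) = 0.0013125
Highest score → cancel.

cancel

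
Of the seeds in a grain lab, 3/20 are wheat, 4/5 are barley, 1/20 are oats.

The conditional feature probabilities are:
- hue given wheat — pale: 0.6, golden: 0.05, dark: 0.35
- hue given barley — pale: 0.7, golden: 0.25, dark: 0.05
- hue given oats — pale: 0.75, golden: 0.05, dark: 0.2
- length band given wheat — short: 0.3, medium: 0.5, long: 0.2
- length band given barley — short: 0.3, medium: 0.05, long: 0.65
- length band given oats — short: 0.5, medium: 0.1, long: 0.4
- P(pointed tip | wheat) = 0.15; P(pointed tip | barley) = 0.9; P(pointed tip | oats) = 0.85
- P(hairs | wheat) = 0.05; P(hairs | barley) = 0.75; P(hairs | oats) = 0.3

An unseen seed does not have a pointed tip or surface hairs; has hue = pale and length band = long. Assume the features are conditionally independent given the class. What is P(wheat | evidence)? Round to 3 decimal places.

wheat: 0.15 × 0.6 × 0.2 × (1−0.15) × (1−0.05) = 0.014535
barley: 0.8 × 0.7 × 0.65 × (1−0.9) × (1−0.75) = 0.0091
oats: 0.05 × 0.75 × 0.4 × (1−0.85) × (1−0.3) = 0.001575
P(wheat | x) = 0.014535 / 0.02521 ≈ 0.577

0.577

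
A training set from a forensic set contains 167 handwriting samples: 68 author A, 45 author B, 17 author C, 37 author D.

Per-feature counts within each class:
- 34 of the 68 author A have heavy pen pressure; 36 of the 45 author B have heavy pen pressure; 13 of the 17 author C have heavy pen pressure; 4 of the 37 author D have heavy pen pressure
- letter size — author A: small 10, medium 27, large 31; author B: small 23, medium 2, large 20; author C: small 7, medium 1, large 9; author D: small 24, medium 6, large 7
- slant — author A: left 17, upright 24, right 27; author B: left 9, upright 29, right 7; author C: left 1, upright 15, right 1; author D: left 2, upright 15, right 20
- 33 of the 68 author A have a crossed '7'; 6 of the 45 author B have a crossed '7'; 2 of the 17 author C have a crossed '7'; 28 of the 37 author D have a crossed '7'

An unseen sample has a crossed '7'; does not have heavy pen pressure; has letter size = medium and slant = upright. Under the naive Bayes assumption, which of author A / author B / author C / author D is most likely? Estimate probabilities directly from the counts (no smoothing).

author A

author A: (68/167) × (34/68) × (27/68) × (24/68) × (33/68) ≈ 0.013846
author B: (45/167) × (9/45) × (2/45) × (29/45) × (6/45) ≈ 0.000205811
author C: (17/167) × (4/17) × (1/17) × (15/17) × (2/17) ≈ 0.000146257
author D: (37/167) × (33/37) × (6/37) × (15/37) × (28/37) ≈ 0.00983089
Highest score → author A.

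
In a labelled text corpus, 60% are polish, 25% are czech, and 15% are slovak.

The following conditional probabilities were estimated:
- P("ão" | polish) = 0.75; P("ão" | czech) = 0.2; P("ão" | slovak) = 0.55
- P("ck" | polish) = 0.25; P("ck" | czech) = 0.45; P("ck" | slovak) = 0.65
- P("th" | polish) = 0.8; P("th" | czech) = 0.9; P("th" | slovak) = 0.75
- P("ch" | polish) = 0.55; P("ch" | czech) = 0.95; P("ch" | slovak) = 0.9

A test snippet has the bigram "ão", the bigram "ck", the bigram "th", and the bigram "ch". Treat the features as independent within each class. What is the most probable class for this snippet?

polish: 0.6 × 0.75 × 0.25 × 0.8 × 0.55 = 0.0495
czech: 0.25 × 0.2 × 0.45 × 0.9 × 0.95 = 0.0192375
slovak: 0.15 × 0.55 × 0.65 × 0.75 × 0.9 = 0.036196875
Highest score → polish.

polish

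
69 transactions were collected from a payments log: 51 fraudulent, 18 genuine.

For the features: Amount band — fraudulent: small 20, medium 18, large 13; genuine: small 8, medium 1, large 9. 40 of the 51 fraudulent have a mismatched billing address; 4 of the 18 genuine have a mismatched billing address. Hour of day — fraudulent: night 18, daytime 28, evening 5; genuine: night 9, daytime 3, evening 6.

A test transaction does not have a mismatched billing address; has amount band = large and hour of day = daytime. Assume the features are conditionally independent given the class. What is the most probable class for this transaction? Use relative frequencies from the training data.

fraudulent: (51/69) × (13/51) × (11/51) × (28/51) ≈ 0.0223103
genuine: (18/69) × (9/18) × (14/18) × (3/18) ≈ 0.0169082
Highest score → fraudulent.

fraudulent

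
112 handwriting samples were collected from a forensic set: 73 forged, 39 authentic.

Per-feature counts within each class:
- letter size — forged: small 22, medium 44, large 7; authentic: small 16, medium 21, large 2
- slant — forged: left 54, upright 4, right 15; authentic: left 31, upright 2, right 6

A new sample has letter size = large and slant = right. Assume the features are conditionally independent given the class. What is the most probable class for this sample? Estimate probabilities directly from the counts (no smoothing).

forged

forged: (73/112) × (7/73) × (15/73) ≈ 0.0128425
authentic: (39/112) × (2/39) × (6/39) ≈ 0.00274725
Highest score → forged.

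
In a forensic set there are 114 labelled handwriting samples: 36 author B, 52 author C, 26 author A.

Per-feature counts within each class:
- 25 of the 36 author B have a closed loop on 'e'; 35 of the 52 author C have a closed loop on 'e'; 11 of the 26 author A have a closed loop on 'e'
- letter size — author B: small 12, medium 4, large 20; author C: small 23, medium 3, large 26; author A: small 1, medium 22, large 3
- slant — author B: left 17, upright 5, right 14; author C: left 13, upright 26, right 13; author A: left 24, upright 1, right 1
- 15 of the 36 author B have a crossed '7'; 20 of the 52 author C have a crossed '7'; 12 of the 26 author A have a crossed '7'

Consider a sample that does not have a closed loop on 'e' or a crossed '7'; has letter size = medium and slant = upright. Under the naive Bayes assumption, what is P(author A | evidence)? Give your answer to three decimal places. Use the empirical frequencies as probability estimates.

0.396

author B: (36/114) × (11/36) × (4/36) × (5/36) × (21/36) ≈ 0.00086862
author C: (52/114) × (17/52) × (3/52) × (26/52) × (32/52) ≈ 0.00264715
author A: (26/114) × (15/26) × (22/26) × (1/26) × (14/26) ≈ 0.00230578
P(author A | x) = 0.00230578 / 0.00582155 ≈ 0.396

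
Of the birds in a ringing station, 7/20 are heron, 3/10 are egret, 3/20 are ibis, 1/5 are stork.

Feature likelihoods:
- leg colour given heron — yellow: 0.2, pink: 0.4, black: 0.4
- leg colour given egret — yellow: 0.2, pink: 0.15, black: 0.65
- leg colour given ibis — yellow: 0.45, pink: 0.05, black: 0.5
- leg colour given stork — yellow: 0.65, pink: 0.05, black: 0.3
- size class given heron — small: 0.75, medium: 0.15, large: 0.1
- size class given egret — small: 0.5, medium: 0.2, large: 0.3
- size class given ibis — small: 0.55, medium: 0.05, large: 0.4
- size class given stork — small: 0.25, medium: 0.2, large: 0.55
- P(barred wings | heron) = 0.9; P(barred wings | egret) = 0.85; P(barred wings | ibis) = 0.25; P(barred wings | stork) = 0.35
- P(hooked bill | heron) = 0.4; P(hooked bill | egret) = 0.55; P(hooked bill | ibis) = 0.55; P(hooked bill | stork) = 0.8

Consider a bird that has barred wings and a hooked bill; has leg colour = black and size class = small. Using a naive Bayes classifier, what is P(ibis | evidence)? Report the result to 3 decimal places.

0.061

heron: 0.35 × 0.4 × 0.75 × 0.9 × 0.4 = 0.0378
egret: 0.3 × 0.65 × 0.5 × 0.85 × 0.55 = 0.04558125
ibis: 0.15 × 0.5 × 0.55 × 0.25 × 0.55 = 0.005671875
stork: 0.2 × 0.3 × 0.25 × 0.35 × 0.8 = 0.0042
P(ibis | x) = 0.005671875 / 0.093253125 ≈ 0.061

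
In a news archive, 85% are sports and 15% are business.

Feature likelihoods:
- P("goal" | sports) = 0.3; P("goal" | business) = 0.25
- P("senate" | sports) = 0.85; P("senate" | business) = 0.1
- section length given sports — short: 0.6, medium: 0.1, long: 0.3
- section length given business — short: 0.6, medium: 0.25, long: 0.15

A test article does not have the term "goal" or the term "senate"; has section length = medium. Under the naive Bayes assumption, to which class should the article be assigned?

sports: 0.85 × (1−0.3) × (1−0.85) × 0.1 = 0.008925
business: 0.15 × (1−0.25) × (1−0.1) × 0.25 = 0.0253125
Highest score → business.

business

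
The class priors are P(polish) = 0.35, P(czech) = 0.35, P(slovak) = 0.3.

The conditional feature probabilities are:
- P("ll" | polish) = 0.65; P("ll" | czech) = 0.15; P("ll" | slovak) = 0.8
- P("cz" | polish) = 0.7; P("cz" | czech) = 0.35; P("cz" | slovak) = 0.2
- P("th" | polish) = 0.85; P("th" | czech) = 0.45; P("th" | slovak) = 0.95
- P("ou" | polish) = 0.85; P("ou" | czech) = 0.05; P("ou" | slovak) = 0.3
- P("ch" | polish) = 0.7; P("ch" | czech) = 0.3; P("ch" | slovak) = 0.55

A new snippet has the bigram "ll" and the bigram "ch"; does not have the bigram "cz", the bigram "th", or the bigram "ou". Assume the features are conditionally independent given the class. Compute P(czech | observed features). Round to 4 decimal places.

polish: 0.35 × 0.65 × (1−0.7) × (1−0.85) × (1−0.85) × 0.7 = 0.0010749375
czech: 0.35 × 0.15 × (1−0.35) × (1−0.45) × (1−0.05) × 0.3 = 0.00534909375
slovak: 0.3 × 0.8 × (1−0.2) × (1−0.95) × (1−0.3) × 0.55 = 0.003696
P(czech | x) = 0.00534909375 / 0.01012003125 ≈ 0.5286

0.5286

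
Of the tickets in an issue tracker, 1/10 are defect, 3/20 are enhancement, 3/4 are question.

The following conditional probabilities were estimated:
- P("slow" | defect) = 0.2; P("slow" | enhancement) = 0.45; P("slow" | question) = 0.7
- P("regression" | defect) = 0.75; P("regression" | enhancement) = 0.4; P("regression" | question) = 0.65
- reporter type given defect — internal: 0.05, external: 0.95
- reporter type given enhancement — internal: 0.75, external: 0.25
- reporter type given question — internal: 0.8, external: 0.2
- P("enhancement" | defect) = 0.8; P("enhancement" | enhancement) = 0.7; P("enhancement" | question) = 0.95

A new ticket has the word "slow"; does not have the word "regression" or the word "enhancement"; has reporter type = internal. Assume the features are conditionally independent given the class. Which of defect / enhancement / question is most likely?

defect: 0.1 × 0.2 × (1−0.75) × 0.05 × (1−0.8) = 0.00005
enhancement: 0.15 × 0.45 × (1−0.4) × 0.75 × (1−0.7) = 0.0091125
question: 0.75 × 0.7 × (1−0.65) × 0.8 × (1−0.95) = 0.00735
Highest score → enhancement.

enhancement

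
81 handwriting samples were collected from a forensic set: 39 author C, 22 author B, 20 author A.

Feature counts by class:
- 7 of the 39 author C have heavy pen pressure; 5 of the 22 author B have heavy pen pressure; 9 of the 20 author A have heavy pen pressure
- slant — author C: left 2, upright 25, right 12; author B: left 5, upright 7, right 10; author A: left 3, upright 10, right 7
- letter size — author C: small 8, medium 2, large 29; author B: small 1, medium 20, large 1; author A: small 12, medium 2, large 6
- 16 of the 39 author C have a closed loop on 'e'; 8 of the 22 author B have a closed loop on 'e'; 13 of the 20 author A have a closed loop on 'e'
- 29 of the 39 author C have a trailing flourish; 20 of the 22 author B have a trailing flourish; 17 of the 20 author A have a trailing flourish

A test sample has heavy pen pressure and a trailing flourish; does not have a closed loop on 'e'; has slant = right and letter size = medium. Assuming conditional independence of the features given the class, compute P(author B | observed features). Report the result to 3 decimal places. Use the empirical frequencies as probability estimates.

0.894

author C: (39/81) × (7/39) × (12/39) × (2/39) × (23/39) × (29/39) ≈ 0.000597987
author B: (22/81) × (5/22) × (10/22) × (20/22) × (14/22) × (20/22) ≈ 0.0147565
author A: (20/81) × (9/20) × (7/20) × (2/20) × (7/20) × (17/20) ≈ 0.00115694
P(author B | x) = 0.0147565 / 0.016511427 ≈ 0.894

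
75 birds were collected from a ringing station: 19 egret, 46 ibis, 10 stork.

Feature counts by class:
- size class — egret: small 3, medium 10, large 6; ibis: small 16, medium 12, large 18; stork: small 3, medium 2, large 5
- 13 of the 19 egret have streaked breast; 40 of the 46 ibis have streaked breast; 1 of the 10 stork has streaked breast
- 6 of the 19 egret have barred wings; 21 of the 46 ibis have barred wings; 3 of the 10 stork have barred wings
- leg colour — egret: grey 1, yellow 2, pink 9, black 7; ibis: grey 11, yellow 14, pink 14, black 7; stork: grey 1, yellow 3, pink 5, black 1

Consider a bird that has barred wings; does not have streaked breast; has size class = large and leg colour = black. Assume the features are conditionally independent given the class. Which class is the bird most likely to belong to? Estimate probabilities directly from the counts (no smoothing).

egret

egret: (19/75) × (6/19) × (6/19) × (6/19) × (7/19) ≈ 0.0029392
ibis: (46/75) × (18/46) × (6/46) × (21/46) × (7/46) ≈ 0.00217473
stork: (10/75) × (5/10) × (9/10) × (3/10) × (1/10) = 0.0018
Highest score → egret.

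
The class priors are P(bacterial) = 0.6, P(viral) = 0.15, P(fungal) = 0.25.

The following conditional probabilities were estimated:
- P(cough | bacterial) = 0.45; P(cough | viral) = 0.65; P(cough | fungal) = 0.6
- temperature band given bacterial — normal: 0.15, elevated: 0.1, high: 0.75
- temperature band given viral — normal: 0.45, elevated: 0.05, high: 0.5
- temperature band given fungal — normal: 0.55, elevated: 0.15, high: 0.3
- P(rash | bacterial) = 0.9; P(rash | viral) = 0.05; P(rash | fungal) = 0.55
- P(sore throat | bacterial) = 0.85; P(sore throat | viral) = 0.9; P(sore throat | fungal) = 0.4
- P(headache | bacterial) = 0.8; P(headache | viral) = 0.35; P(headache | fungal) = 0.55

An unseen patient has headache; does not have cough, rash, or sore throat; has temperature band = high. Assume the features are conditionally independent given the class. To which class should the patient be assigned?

fungal

bacterial: 0.6 × (1−0.45) × 0.75 × (1−0.9) × (1−0.85) × 0.8 = 0.00297
viral: 0.15 × (1−0.65) × 0.5 × (1−0.05) × (1−0.9) × 0.35 = 0.0008728125
fungal: 0.25 × (1−0.6) × 0.3 × (1−0.55) × (1−0.4) × 0.55 = 0.004455
Highest score → fungal.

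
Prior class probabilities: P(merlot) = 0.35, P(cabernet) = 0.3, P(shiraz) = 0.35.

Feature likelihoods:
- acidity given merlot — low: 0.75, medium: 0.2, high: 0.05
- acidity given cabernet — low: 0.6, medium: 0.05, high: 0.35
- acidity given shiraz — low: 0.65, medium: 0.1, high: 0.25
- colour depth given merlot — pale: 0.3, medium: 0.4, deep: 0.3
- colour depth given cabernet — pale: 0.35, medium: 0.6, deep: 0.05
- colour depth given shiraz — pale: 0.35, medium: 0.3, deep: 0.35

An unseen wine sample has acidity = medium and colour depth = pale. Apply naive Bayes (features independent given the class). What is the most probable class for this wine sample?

merlot: 0.35 × 0.2 × 0.3 = 0.021
cabernet: 0.3 × 0.05 × 0.35 = 0.00525
shiraz: 0.35 × 0.1 × 0.35 = 0.01225
Highest score → merlot.

merlot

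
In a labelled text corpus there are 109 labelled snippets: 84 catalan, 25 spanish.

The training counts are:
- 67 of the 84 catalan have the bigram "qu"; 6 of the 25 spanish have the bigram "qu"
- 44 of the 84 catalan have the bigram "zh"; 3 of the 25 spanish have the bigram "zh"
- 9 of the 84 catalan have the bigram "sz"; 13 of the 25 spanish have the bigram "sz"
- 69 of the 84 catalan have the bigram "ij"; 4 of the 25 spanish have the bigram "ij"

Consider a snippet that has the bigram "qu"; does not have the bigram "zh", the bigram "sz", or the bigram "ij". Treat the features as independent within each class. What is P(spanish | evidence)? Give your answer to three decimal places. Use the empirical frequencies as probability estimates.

catalan: (84/109) × (67/84) × (40/84) × (75/84) × (15/84) ≈ 0.0466684
spanish: (25/109) × (6/25) × (22/25) × (12/25) × (21/25) ≈ 0.0195312
P(spanish | x) = 0.0195312 / 0.0661996 ≈ 0.295

0.295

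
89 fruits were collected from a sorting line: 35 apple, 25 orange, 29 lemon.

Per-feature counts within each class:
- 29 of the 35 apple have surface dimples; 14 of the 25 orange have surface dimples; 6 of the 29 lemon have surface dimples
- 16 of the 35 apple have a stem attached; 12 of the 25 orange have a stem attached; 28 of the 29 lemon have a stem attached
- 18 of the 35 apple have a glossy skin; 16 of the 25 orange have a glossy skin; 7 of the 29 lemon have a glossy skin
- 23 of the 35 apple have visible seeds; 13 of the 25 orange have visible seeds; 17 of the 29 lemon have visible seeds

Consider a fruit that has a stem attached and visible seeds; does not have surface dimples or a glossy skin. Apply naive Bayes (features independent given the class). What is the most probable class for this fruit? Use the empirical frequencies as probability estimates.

apple: (35/89) × (6/35) × (16/35) × (17/35) × (23/35) ≈ 0.0098368
orange: (25/89) × (11/25) × (12/25) × (9/25) × (13/25) ≈ 0.0111058
lemon: (29/89) × (23/29) × (28/29) × (22/29) × (17/29) ≈ 0.110962
Highest score → lemon.

lemon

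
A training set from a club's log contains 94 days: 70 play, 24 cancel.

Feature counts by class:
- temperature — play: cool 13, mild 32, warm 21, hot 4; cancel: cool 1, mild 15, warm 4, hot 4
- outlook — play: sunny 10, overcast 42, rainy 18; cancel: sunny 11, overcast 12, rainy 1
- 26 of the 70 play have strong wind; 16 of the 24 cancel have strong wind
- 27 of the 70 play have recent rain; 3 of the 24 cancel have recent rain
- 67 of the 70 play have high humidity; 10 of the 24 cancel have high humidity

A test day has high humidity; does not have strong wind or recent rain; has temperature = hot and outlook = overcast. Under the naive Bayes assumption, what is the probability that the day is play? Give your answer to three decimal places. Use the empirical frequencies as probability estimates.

play: (70/94) × (4/70) × (42/70) × (44/70) × (43/70) × (67/70) ≈ 0.00943594
cancel: (24/94) × (4/24) × (12/24) × (8/24) × (21/24) × (10/24) ≈ 0.0025857
P(play | x) = 0.00943594 / 0.01202164 ≈ 0.785

0.785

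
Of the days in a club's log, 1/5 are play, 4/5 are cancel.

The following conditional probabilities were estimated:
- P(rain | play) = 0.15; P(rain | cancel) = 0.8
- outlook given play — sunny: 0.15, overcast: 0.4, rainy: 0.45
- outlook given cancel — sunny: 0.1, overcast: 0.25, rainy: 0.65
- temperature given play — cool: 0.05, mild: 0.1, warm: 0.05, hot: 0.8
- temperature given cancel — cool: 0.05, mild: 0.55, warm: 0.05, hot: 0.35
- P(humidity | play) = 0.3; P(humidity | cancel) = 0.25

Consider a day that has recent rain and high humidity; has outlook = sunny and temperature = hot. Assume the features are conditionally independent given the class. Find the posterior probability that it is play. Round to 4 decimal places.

play: 0.2 × 0.15 × 0.15 × 0.8 × 0.3 = 0.00108
cancel: 0.8 × 0.8 × 0.1 × 0.35 × 0.25 = 0.0056
P(play | x) = 0.00108 / 0.00668 ≈ 0.1617

0.1617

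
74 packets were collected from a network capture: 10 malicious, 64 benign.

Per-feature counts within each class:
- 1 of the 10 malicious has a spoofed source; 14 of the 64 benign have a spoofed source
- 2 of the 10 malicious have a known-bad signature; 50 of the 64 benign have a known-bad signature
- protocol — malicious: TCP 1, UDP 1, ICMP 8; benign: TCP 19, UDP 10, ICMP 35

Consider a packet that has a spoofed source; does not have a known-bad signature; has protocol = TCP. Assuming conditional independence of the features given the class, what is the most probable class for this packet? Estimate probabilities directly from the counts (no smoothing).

benign

malicious: (10/74) × (1/10) × (8/10) × (1/10) ≈ 0.00108108
benign: (64/74) × (14/64) × (14/64) × (19/64) ≈ 0.0122862
Highest score → benign.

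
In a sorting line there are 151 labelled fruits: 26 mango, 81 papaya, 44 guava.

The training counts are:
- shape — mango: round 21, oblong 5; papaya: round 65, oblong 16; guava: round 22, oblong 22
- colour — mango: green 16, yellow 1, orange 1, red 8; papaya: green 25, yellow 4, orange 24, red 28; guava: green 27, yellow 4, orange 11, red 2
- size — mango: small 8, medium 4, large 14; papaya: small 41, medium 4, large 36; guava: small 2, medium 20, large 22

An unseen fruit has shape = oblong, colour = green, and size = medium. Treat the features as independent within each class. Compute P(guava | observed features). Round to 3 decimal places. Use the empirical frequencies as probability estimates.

0.895

mango: (26/151) × (5/26) × (16/26) × (4/26) ≈ 0.00313492
papaya: (81/151) × (16/81) × (25/81) × (4/81) ≈ 0.001615
guava: (44/151) × (22/44) × (27/44) × (20/44) ≈ 0.0406382
P(guava | x) = 0.0406382 / 0.04538812 ≈ 0.895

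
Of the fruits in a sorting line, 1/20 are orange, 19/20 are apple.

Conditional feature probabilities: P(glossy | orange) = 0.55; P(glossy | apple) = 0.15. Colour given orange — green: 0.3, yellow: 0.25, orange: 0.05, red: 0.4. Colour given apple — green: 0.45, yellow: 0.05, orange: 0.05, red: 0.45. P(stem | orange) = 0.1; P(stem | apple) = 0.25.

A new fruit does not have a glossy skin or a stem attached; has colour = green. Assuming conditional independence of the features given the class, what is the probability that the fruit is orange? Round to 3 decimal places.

0.022

orange: 0.05 × (1−0.55) × 0.3 × (1−0.1) = 0.006075
apple: 0.95 × (1−0.15) × 0.45 × (1−0.25) = 0.27253125
P(orange | x) = 0.006075 / 0.27860625 ≈ 0.022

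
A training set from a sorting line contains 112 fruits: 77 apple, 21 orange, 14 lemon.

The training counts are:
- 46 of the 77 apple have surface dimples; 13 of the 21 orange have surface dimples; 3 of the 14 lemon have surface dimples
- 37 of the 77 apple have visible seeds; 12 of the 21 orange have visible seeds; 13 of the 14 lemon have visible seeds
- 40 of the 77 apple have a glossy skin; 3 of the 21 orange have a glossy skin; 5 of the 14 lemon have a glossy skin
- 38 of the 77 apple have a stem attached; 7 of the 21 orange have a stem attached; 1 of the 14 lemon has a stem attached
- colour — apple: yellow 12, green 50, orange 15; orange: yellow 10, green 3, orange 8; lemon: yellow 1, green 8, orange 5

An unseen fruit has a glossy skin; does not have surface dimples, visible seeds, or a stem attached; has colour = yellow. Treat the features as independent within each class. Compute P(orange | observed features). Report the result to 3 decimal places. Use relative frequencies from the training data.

0.186

apple: (77/112) × (31/77) × (40/77) × (40/77) × (39/77) × (12/77) ≈ 0.00589585
orange: (21/112) × (8/21) × (9/21) × (3/21) × (14/21) × (10/21) ≈ 0.00138831
lemon: (14/112) × (11/14) × (1/14) × (5/14) × (13/14) × (1/14) ≈ 0.000166179
P(orange | x) = 0.00138831 / 0.007450339 ≈ 0.186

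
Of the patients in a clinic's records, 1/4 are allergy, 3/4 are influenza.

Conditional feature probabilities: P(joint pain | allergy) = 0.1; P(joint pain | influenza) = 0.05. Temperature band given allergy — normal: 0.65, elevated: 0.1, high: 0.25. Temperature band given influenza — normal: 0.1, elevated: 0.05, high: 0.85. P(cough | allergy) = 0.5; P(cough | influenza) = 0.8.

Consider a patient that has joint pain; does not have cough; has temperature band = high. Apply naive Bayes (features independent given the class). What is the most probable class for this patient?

influenza

allergy: 0.25 × 0.1 × 0.25 × (1−0.5) = 0.003125
influenza: 0.75 × 0.05 × 0.85 × (1−0.8) = 0.006375
Highest score → influenza.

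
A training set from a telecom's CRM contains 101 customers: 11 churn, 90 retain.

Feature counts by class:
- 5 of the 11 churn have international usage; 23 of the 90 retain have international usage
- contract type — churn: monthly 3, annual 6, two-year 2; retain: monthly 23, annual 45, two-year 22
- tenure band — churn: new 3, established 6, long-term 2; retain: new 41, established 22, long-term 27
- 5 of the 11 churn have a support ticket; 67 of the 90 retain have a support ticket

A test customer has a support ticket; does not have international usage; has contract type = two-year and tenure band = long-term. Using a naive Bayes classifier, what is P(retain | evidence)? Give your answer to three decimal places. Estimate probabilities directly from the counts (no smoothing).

0.976

churn: (11/101) × (6/11) × (2/11) × (2/11) × (5/11) ≈ 0.000892651
retain: (90/101) × (67/90) × (22/90) × (27/90) × (67/90) ≈ 0.0362149
P(retain | x) = 0.0362149 / 0.037107551 ≈ 0.976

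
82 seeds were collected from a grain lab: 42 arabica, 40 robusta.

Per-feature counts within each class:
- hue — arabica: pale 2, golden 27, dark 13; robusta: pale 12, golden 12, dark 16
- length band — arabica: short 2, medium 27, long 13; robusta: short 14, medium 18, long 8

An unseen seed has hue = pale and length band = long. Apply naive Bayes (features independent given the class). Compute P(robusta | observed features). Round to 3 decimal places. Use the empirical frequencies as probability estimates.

0.795

arabica: (42/82) × (2/42) × (13/42) ≈ 0.00754936
robusta: (40/82) × (12/40) × (8/40) ≈ 0.0292683
P(robusta | x) = 0.0292683 / 0.03681766 ≈ 0.795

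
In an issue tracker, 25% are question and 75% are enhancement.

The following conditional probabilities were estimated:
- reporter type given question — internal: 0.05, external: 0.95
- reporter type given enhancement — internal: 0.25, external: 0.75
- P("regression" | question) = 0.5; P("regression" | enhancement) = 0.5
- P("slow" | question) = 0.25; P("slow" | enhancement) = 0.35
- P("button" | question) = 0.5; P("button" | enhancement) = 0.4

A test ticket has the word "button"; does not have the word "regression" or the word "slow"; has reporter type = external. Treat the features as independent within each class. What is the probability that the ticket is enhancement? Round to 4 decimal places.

0.6215

question: 0.25 × 0.95 × (1−0.5) × (1−0.25) × 0.5 = 0.04453125
enhancement: 0.75 × 0.75 × (1−0.5) × (1−0.35) × 0.4 = 0.073125
P(enhancement | x) = 0.073125 / 0.11765625 ≈ 0.6215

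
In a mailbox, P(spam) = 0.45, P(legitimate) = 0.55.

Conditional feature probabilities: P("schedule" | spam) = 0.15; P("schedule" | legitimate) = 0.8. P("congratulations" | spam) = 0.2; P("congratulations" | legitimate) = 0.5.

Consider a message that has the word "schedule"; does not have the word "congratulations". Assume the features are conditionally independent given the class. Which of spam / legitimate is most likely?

legitimate

spam: 0.45 × 0.15 × (1−0.2) = 0.054
legitimate: 0.55 × 0.8 × (1−0.5) = 0.22
Highest score → legitimate.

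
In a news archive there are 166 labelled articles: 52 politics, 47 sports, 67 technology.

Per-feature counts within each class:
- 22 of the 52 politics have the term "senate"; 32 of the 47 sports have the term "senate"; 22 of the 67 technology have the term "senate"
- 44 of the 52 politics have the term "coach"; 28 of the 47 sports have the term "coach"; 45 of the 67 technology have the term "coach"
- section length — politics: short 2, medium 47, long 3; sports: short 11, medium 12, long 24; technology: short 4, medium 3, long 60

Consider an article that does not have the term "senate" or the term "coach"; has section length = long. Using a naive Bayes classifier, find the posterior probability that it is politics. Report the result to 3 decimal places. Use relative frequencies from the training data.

0.016

politics: (52/166) × (30/52) × (8/52) × (3/52) ≈ 0.00160405
sports: (47/166) × (15/47) × (19/47) × (24/47) ≈ 0.0186532
technology: (67/166) × (45/67) × (22/67) × (60/67) ≈ 0.0797129
P(politics | x) = 0.00160405 / 0.09997015 ≈ 0.016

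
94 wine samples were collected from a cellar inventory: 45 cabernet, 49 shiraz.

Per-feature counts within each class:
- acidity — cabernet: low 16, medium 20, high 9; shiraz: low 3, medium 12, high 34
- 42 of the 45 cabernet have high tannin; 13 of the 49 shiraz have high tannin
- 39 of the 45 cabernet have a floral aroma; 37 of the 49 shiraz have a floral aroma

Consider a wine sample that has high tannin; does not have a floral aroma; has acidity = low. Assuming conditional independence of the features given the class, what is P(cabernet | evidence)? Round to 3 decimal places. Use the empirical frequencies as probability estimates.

0.911

cabernet: (45/94) × (16/45) × (42/45) × (6/45) ≈ 0.021182
shiraz: (49/94) × (3/49) × (13/49) × (12/49) ≈ 0.0020736
P(cabernet | x) = 0.021182 / 0.0232556 ≈ 0.911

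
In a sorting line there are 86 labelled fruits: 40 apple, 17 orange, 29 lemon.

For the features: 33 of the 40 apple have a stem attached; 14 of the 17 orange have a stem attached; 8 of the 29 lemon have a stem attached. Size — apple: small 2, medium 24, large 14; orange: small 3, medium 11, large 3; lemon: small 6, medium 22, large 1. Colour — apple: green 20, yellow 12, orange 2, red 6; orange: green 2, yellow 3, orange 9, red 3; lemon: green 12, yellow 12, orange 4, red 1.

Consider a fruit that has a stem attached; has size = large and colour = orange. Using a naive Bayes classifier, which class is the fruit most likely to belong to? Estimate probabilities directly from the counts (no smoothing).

apple: (40/86) × (33/40) × (14/40) × (2/40) ≈ 0.00671512
orange: (17/86) × (14/17) × (3/17) × (9/17) ≈ 0.0152088
lemon: (29/86) × (8/29) × (1/29) × (4/29) ≈ 0.000442441
Highest score → orange.

orange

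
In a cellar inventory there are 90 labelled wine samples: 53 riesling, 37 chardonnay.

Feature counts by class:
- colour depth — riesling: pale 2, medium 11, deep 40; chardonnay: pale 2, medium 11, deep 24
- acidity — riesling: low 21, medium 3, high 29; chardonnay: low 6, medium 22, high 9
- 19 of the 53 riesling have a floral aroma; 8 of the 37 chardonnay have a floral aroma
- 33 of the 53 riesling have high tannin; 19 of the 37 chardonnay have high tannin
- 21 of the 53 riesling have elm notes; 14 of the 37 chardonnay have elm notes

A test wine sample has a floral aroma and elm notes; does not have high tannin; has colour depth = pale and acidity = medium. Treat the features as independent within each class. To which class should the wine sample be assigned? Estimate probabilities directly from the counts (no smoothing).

chardonnay

riesling: (53/90) × (2/53) × (3/53) × (19/53) × (20/53) × (21/53) ≈ 0.000067423
chardonnay: (37/90) × (2/37) × (22/37) × (8/37) × (18/37) × (14/37) ≈ 0.000525889
Highest score → chardonnay.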